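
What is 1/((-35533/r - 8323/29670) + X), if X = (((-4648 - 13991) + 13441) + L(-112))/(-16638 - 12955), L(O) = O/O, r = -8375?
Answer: 1470690719250/6085487416871 ≈ 0.24167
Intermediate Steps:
L(O) = 1
X = 5197/29593 (X = (((-4648 - 13991) + 13441) + 1)/(-16638 - 12955) = ((-18639 + 13441) + 1)/(-29593) = (-5198 + 1)*(-1/29593) = -5197*(-1/29593) = 5197/29593 ≈ 0.17562)
1/((-35533/r - 8323/29670) + X) = 1/((-35533/(-8375) - 8323/29670) + 5197/29593) = 1/((-35533*(-1/8375) - 8323*1/29670) + 5197/29593) = 1/((35533/8375 - 8323/29670) + 5197/29593) = 1/(196911797/49697250 + 5197/29593) = 1/(6085487416871/1470690719250) = 1470690719250/6085487416871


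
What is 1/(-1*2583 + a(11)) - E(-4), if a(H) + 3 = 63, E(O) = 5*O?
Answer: 50459/2523 ≈ 20.000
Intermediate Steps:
a(H) = 60 (a(H) = -3 + 63 = 60)
1/(-1*2583 + a(11)) - E(-4) = 1/(-1*2583 + 60) - 5*(-4) = 1/(-2583 + 60) - 1*(-20) = 1/(-2523) + 20 = -1/2523 + 20 = 50459/2523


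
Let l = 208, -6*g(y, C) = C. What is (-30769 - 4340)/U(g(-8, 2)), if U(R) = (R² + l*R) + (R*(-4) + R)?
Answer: 315981/614 ≈ 514.63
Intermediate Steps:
g(y, C) = -C/6
U(R) = R² + 205*R (U(R) = (R² + 208*R) + (R*(-4) + R) = (R² + 208*R) + (-4*R + R) = (R² + 208*R) - 3*R = R² + 205*R)
(-30769 - 4340)/U(g(-8, 2)) = (-30769 - 4340)/(((-⅙*2)*(205 - ⅙*2))) = -35109*(-3/(205 - ⅓)) = -35109/((-⅓*614/3)) = -35109/(-614/9) = -35109*(-9/614) = 315981/614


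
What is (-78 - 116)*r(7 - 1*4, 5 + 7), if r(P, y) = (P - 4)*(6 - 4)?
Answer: 388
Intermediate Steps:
r(P, y) = -8 + 2*P (r(P, y) = (-4 + P)*2 = -8 + 2*P)
(-78 - 116)*r(7 - 1*4, 5 + 7) = (-78 - 116)*(-8 + 2*(7 - 1*4)) = -194*(-8 + 2*(7 - 4)) = -194*(-8 + 2*3) = -194*(-8 + 6) = -194*(-2) = 388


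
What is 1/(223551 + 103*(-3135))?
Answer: -1/99354 ≈ -1.0065e-5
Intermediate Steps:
1/(223551 + 103*(-3135)) = 1/(223551 - 322905) = 1/(-99354) = -1/99354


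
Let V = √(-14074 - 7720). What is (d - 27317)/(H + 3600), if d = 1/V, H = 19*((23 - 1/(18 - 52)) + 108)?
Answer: -928778/207045 - I*√21794/132715845 ≈ -4.4859 - 1.1124e-6*I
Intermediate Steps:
H = 84645/34 (H = 19*((23 - 1/(-34)) + 108) = 19*((23 - 1*(-1/34)) + 108) = 19*((23 + 1/34) + 108) = 19*(783/34 + 108) = 19*(4455/34) = 84645/34 ≈ 2489.6)
V = I*√21794 (V = √(-21794) = I*√21794 ≈ 147.63*I)
d = -I*√21794/21794 (d = 1/(I*√21794) = -I*√21794/21794 ≈ -0.0067738*I)
(d - 27317)/(H + 3600) = (-I*√21794/21794 - 27317)/(84645/34 + 3600) = (-27317 - I*√21794/21794)/(207045/34) = (-27317 - I*√21794/21794)*(34/207045) = -928778/207045 - I*√21794/132715845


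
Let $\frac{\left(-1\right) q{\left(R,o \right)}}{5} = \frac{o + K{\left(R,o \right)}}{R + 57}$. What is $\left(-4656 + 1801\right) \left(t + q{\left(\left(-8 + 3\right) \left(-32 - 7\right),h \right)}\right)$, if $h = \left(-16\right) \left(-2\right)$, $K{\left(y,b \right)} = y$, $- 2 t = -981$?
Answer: $- \frac{349654705}{252} \approx -1.3875 \cdot 10^{6}$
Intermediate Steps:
$t = \frac{981}{2}$ ($t = \left(- \frac{1}{2}\right) \left(-981\right) = \frac{981}{2} \approx 490.5$)
$h = 32$
$q{\left(R,o \right)} = - \frac{5 \left(R + o\right)}{57 + R}$ ($q{\left(R,o \right)} = - 5 \frac{o + R}{R + 57} = - 5 \frac{R + o}{57 + R} = - \frac{5 \left(R + o\right)}{57 + R}$)
$\left(-4656 + 1801\right) \left(t + q{\left(\left(-8 + 3\right) \left(-32 - 7\right),h \right)}\right) = \left(-4656 + 1801\right) \left(\frac{981}{2} + \frac{5 \left(- \left(-8 + 3\right) \left(-32 - 7\right) - 32\right)}{57 + \left(-8 + 3\right) \left(-32 - 7\right)}\right) = - 2855 \left(\frac{981}{2} + \frac{5 \left(- \left(-5\right) \left(-39\right) - 32\right)}{57 - -195}\right) = - 2855 \left(\frac{981}{2} + \frac{5 \left(\left(-1\right) 195 - 32\right)}{57 + 195}\right) = - 2855 \left(\frac{981}{2} + \frac{5 \left(-195 - 32\right)}{252}\right) = - 2855 \left(\frac{981}{2} + 5 \cdot \frac{1}{252} \left(-227\right)\right) = - 2855 \left(\frac{981}{2} - \frac{1135}{252}\right) = \left(-2855\right) \frac{122471}{252} = - \frac{349654705}{252}$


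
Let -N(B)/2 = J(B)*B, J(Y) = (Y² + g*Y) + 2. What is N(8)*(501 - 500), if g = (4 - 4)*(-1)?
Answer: -1056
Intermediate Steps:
g = 0 (g = 0*(-1) = 0)
J(Y) = 2 + Y² (J(Y) = (Y² + 0*Y) + 2 = (Y² + 0) + 2 = Y² + 2 = 2 + Y²)
N(B) = -2*B*(2 + B²) (N(B) = -2*(2 + B²)*B = -2*B*(2 + B²))
N(8)*(501 - 500) = (-2*8*(2 + 8²))*(501 - 500) = -2*8*(2 + 64)*1 = -2*8*66*1 = -1056*1 = -1056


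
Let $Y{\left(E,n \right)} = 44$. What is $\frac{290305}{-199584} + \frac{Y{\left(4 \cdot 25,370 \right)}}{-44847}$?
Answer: $- \frac{43865623}{30137184} \approx -1.4555$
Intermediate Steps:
$\frac{290305}{-199584} + \frac{Y{\left(4 \cdot 25,370 \right)}}{-44847} = \frac{290305}{-199584} + \frac{44}{-44847} = 290305 \left(- \frac{1}{199584}\right) + 44 \left(- \frac{1}{44847}\right) = - \frac{290305}{199584} - \frac{4}{4077} = - \frac{43865623}{30137184}$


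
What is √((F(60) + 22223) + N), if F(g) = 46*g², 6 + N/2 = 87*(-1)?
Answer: √187637 ≈ 433.17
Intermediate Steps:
N = -186 (N = -12 + 2*(87*(-1)) = -12 + 2*(-87) = -12 - 174 = -186)
√((F(60) + 22223) + N) = √((46*60² + 22223) - 186) = √((46*3600 + 22223) - 186) = √((165600 + 22223) - 186) = √(187823 - 186) = √187637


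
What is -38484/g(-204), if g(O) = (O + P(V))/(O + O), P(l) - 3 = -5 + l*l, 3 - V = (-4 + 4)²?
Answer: -15701472/197 ≈ -79703.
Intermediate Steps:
V = 3 (V = 3 - (-4 + 4)² = 3 - 1*0² = 3 - 1*0 = 3 + 0 = 3)
P(l) = -2 + l² (P(l) = 3 + (-5 + l*l) = 3 + (-5 + l²) = -2 + l²)
g(O) = (7 + O)/(2*O) (g(O) = (O + (-2 + 3²))/(O + O) = (O + (-2 + 9))/((2*O)) = (O + 7)*(1/(2*O)) = (7 + O)*(1/(2*O)) = (7 + O)/(2*O))
-38484/g(-204) = -38484*(-408/(7 - 204)) = -38484/((½)*(-1/204)*(-197)) = -38484/197/408 = -38484*408/197 = -15701472/197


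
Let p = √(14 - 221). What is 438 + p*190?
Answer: 438 + 570*I*√23 ≈ 438.0 + 2733.6*I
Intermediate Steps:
p = 3*I*√23 (p = √(-207) = 3*I*√23 ≈ 14.387*I)
438 + p*190 = 438 + (3*I*√23)*190 = 438 + 570*I*√23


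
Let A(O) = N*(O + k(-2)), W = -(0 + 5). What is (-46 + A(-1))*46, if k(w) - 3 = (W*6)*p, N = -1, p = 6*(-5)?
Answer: -43608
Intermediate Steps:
p = -30
W = -5 (W = -1*5 = -5)
k(w) = 903 (k(w) = 3 - 5*6*(-30) = 3 - 30*(-30) = 3 + 900 = 903)
A(O) = -903 - O (A(O) = -(O + 903) = -(903 + O) = -903 - O)
(-46 + A(-1))*46 = (-46 + (-903 - 1*(-1)))*46 = (-46 + (-903 + 1))*46 = (-46 - 902)*46 = -948*46 = -43608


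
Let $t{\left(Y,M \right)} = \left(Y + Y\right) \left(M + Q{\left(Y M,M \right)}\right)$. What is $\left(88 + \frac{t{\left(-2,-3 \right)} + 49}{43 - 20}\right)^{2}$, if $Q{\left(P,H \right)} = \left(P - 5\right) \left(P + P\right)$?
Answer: $\frac{4149369}{529} \approx 7843.8$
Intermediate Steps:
$Q{\left(P,H \right)} = 2 P \left(-5 + P\right)$ ($Q{\left(P,H \right)} = \left(-5 + P\right) 2 P = 2 P \left(-5 + P\right)$)
$t{\left(Y,M \right)} = 2 Y \left(M + 2 M Y \left(-5 + M Y\right)\right)$ ($t{\left(Y,M \right)} = \left(Y + Y\right) \left(M + 2 Y M \left(-5 + Y M\right)\right) = 2 Y \left(M + 2 M Y \left(-5 + M Y\right)\right)$)
$\left(88 + \frac{t{\left(-2,-3 \right)} + 49}{43 - 20}\right)^{2} = \left(88 + \frac{2 \left(-3\right) \left(-2\right) \left(1 + 2 \left(-2\right) \left(-5 - -6\right)\right) + 49}{43 - 20}\right)^{2} = \left(88 + \frac{2 \left(-3\right) \left(-2\right) \left(1 + 2 \left(-2\right) \left(-5 + 6\right)\right) + 49}{23}\right)^{2} = \left(88 + \left(2 \left(-3\right) \left(-2\right) \left(1 + 2 \left(-2\right) 1\right) + 49\right) \frac{1}{23}\right)^{2} = \left(88 + \left(2 \left(-3\right) \left(-2\right) \left(1 - 4\right) + 49\right) \frac{1}{23}\right)^{2} = \left(88 + \left(2 \left(-3\right) \left(-2\right) \left(-3\right) + 49\right) \frac{1}{23}\right)^{2} = \left(88 + \left(-36 + 49\right) \frac{1}{23}\right)^{2} = \left(88 + 13 \cdot \frac{1}{23}\right)^{2} = \left(88 + \frac{13}{23}\right)^{2} = \left(\frac{2037}{23}\right)^{2} = \frac{4149369}{529}$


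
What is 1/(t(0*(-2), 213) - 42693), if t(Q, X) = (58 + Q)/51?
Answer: -51/2177285 ≈ -2.3424e-5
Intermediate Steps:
t(Q, X) = 58/51 + Q/51 (t(Q, X) = (58 + Q)*(1/51) = 58/51 + Q/51)
1/(t(0*(-2), 213) - 42693) = 1/((58/51 + (0*(-2))/51) - 42693) = 1/((58/51 + (1/51)*0) - 42693) = 1/((58/51 + 0) - 42693) = 1/(58/51 - 42693) = 1/(-2177285/51) = -51/2177285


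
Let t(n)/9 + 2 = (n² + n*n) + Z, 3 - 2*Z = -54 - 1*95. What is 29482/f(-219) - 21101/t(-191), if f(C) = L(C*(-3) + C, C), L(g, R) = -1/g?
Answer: -8488101082685/657324 ≈ -1.2913e+7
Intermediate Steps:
f(C) = 1/(2*C) (f(C) = -1/(C*(-3) + C) = -1/(-3*C + C) = -1/((-2*C)) = -(-1)/(2*C) = 1/(2*C))
Z = 76 (Z = 3/2 - (-54 - 1*95)/2 = 3/2 - (-54 - 95)/2 = 3/2 - ½*(-149) = 3/2 + 149/2 = 76)
t(n) = 666 + 18*n² (t(n) = -18 + 9*((n² + n*n) + 76) = -18 + 9*((n² + n²) + 76) = -18 + 9*(2*n² + 76) = -18 + 9*(76 + 2*n²) = -18 + (684 + 18*n²) = 666 + 18*n²)
29482/f(-219) - 21101/t(-191) = 29482/(((½)/(-219))) - 21101/(666 + 18*(-191)²) = 29482/(((½)*(-1/219))) - 21101/(666 + 18*36481) = 29482/(-1/438) - 21101/(666 + 656658) = 29482*(-438) - 21101/657324 = -12913116 - 21101*1/657324 = -12913116 - 21101/657324 = -8488101082685/657324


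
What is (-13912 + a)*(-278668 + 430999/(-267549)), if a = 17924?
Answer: -299125796232772/267549 ≈ -1.1180e+9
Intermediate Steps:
(-13912 + a)*(-278668 + 430999/(-267549)) = (-13912 + 17924)*(-278668 + 430999/(-267549)) = 4012*(-278668 + 430999*(-1/267549)) = 4012*(-278668 - 430999/267549) = 4012*(-74557775731/267549) = -299125796232772/267549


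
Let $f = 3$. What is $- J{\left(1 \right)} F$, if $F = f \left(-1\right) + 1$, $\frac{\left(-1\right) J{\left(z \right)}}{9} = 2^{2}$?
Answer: $-72$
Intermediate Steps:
$J{\left(z \right)} = -36$ ($J{\left(z \right)} = - 9 \cdot 2^{2} = \left(-9\right) 4 = -36$)
$F = -2$ ($F = 3 \left(-1\right) + 1 = -3 + 1 = -2$)
$- J{\left(1 \right)} F = - \left(-36\right) \left(-2\right) = \left(-1\right) 72 = -72$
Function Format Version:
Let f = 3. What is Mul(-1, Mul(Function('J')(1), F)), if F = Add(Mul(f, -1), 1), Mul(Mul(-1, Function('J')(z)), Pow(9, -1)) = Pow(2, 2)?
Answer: -72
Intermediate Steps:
Function('J')(z) = -36 (Function('J')(z) = Mul(-9, Pow(2, 2)) = Mul(-9, 4) = -36)
F = -2 (F = Add(Mul(3, -1), 1) = Add(-3, 1) = -2)
Mul(-1, Mul(Function('J')(1), F)) = Mul(-1, Mul(-36, -2)) = Mul(-1, 72) = -72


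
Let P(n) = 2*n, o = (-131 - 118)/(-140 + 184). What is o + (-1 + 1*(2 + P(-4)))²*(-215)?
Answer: -463789/44 ≈ -10541.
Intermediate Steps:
o = -249/44 ≈ -5.6591
o + (-1 + 1*(2 + P(-4)))²*(-215) = -249/44 + (-1 + 1*(2 + 2*(-4)))²*(-215) = -249/44 + (-1 + 1*(2 - 8))²*(-215) = -249/44 + (-1 + 1*(-6))²*(-215) = -249/44 + (-1 - 6)²*(-215) = -249/44 + (-7)²*(-215) = -249/44 + 49*(-215) = -249/44 - 10535 = -463789/44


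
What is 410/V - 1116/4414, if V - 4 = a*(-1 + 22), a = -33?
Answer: -1289332/1520623 ≈ -0.84790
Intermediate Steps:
V = -689 (V = 4 - 33*(-1 + 22) = 4 - 33*21 = 4 - 693 = -689)
410/V - 1116/4414 = 410/(-689) - 1116/4414 = 410*(-1/689) - 1116*1/4414 = -410/689 - 558/2207 = -1289332/1520623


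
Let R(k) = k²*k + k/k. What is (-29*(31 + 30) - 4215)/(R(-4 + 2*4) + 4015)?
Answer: -22/15 ≈ -1.4667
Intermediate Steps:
R(k) = 1 + k³ (R(k) = k³ + 1 = 1 + k³)
(-29*(31 + 30) - 4215)/(R(-4 + 2*4) + 4015) = (-29*(31 + 30) - 4215)/((1 + (-4 + 2*4)³) + 4015) = (-29*61 - 4215)/((1 + (-4 + 8)³) + 4015) = (-1769 - 4215)/((1 + 4³) + 4015) = -5984/((1 + 64) + 4015) = -5984/(65 + 4015) = -5984/4080 = -5984*1/4080 = -22/15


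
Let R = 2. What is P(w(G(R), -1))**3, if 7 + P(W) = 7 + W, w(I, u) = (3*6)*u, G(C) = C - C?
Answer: -5832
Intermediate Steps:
G(C) = 0
w(I, u) = 18*u
P(W) = W (P(W) = -7 + (7 + W) = W)
P(w(G(R), -1))**3 = (18*(-1))**3 = (-18)**3 = -5832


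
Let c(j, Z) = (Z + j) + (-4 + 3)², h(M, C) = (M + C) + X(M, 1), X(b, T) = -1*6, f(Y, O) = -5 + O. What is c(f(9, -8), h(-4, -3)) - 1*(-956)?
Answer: 931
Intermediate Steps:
X(b, T) = -6
h(M, C) = -6 + C + M (h(M, C) = (M + C) - 6 = (C + M) - 6 = -6 + C + M)
c(j, Z) = 1 + Z + j (c(j, Z) = (Z + j) + (-1)² = (Z + j) + 1 = 1 + Z + j)
c(f(9, -8), h(-4, -3)) - 1*(-956) = (1 + (-6 - 3 - 4) + (-5 - 8)) - 1*(-956) = (1 - 13 - 13) + 956 = -25 + 956 = 931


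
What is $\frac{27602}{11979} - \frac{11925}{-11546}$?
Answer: $\frac{461542267}{138309534} \approx 3.337$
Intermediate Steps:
$\frac{27602}{11979} - \frac{11925}{-11546} = 27602 \cdot \frac{1}{11979} - - \frac{11925}{11546} = \frac{27602}{11979} + \frac{11925}{11546} = \frac{461542267}{138309534}$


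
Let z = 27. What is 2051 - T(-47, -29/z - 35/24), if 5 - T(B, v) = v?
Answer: 441389/216 ≈ 2043.5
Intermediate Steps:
T(B, v) = 5 - v
2051 - T(-47, -29/z - 35/24) = 2051 - (5 - (-29/27 - 35/24)) = 2051 - (5 - 1*(-547/216)) = 2051 - (5 + 547/216) = 2051 - 1*1627/216 = 2051 - 1627/216 = 441389/216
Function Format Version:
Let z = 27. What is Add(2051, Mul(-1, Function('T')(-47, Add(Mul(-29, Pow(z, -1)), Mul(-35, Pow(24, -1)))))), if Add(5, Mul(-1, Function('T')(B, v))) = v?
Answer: Rational(441389, 216) ≈ 2043.5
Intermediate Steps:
Function('T')(B, v) = Add(5, Mul(-1, v))
Add(2051, Mul(-1, Function('T')(-47, Add(Mul(-29, Pow(z, -1)), Mul(-35, Pow(24, -1)))))) = Add(2051, Mul(-1, Add(5, Mul(-1, Add(Mul(-29, Pow(27, -1)), Mul(-35, Pow(24, -1))))))) = Add(2051, Mul(-1, Add(5, Mul(-1, Add(Mul(-29, Rational(1, 27)), Mul(-35, Rational(1, 24))))))) = Add(2051, Mul(-1, Add(5, Mul(-1, Add(Rational(-29, 27), Rational(-35, 24)))))) = Add(2051, Mul(-1, Add(5, Mul(-1, Rational(-547, 216))))) = Add(2051, Mul(-1, Add(5, Rational(547, 216)))) = Add(2051, Mul(-1, Rational(1627, 216))) = Add(2051, Rational(-1627, 216)) = Rational(441389, 216)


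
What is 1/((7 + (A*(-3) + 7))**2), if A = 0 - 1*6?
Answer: 1/1024 ≈ 0.00097656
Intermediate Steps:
A = -6 (A = 0 - 6 = -6)
1/((7 + (A*(-3) + 7))**2) = 1/((7 + (-6*(-3) + 7))**2) = 1/((7 + (18 + 7))**2) = 1/((7 + 25)**2) = 1/(32**2) = 1/1024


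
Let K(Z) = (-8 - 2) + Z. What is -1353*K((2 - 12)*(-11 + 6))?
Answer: -54120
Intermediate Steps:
K(Z) = -10 + Z
-1353*K((2 - 12)*(-11 + 6)) = -1353*(-10 + (2 - 12)*(-11 + 6)) = -1353*(-10 - 10*(-5)) = -1353*(-10 + 50) = -1353*40 = -54120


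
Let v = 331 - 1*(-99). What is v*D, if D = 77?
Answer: 33110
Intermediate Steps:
v = 430 (v = 331 + 99 = 430)
v*D = 430*77 = 33110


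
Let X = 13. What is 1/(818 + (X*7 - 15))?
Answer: 1/894 ≈ 0.0011186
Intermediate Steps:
1/(818 + (X*7 - 15)) = 1/(818 + (13*7 - 15)) = 1/(818 + (91 - 15)) = 1/(818 + 76) = 1/894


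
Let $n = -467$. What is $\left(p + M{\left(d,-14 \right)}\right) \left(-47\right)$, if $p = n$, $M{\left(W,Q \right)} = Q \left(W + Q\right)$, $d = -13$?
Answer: $4183$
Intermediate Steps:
$M{\left(W,Q \right)} = Q \left(Q + W\right)$
$p = -467$
$\left(p + M{\left(d,-14 \right)}\right) \left(-47\right) = \left(-467 - 14 \left(-14 - 13\right)\right) \left(-47\right) = \left(-467 - -378\right) \left(-47\right) = \left(-467 + 378\right) \left(-47\right) = \left(-89\right) \left(-47\right) = 4183$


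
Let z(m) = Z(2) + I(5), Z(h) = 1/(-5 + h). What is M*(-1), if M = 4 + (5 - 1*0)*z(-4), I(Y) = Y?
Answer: -82/3 ≈ -27.333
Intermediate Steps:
z(m) = 14/3 (z(m) = 1/(-5 + 2) + 5 = 1/(-3) + 5 = -⅓ + 5 = 14/3)
M = 82/3 (M = 4 + (5 - 1*0)*(14/3) = 4 + (5 + 0)*(14/3) = 4 + 5*(14/3) = 4 + 70/3 = 82/3 ≈ 27.333)
M*(-1) = (82/3)*(-1) = -82/3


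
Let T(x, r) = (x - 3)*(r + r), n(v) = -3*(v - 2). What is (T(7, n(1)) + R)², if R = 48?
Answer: 5184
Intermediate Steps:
n(v) = 6 - 3*v (n(v) = -3*(-2 + v) = 6 - 3*v)
T(x, r) = 2*r*(-3 + x) (T(x, r) = (-3 + x)*(2*r) = 2*r*(-3 + x))
(T(7, n(1)) + R)² = (2*(6 - 3*1)*(-3 + 7) + 48)² = (2*(6 - 3)*4 + 48)² = (2*3*4 + 48)² = (24 + 48)² = 72² = 5184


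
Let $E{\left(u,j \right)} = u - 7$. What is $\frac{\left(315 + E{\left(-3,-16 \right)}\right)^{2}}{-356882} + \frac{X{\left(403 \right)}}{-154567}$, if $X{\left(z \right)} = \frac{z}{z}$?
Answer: $- \frac{14378952057}{55162180094} \approx -0.26067$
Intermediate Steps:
$E{\left(u,j \right)} = -7 + u$ ($E{\left(u,j \right)} = u - 7 = -7 + u$)
$X{\left(z \right)} = 1$
$\frac{\left(315 + E{\left(-3,-16 \right)}\right)^{2}}{-356882} + \frac{X{\left(403 \right)}}{-154567} = \frac{\left(315 - 10\right)^{2}}{-356882} + 1 \frac{1}{-154567} = \left(315 - 10\right)^{2} \left(- \frac{1}{356882}\right) + 1 \left(- \frac{1}{154567}\right) = 305^{2} \left(- \frac{1}{356882}\right) - \frac{1}{154567} = 93025 \left(- \frac{1}{356882}\right) - \frac{1}{154567} = - \frac{93025}{356882} - \frac{1}{154567} = - \frac{14378952057}{55162180094}$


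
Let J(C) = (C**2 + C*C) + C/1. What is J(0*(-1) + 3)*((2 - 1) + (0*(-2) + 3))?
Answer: 84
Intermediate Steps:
J(C) = C + 2*C**2 (J(C) = (C**2 + C**2) + C*1 = 2*C**2 + C = C + 2*C**2)
J(0*(-1) + 3)*((2 - 1) + (0*(-2) + 3)) = ((0*(-1) + 3)*(1 + 2*(0*(-1) + 3)))*((2 - 1) + (0*(-2) + 3)) = ((0 + 3)*(1 + 2*(0 + 3)))*(1 + (0 + 3)) = (3*(1 + 2*3))*(1 + 3) = (3*(1 + 6))*4 = (3*7)*4 = 21*4 = 84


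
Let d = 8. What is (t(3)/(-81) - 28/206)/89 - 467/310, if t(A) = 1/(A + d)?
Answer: -3818260069/2532017070 ≈ -1.5080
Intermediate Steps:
t(A) = 1/(8 + A) (t(A) = 1/(A + 8) = 1/(8 + A))
(t(3)/(-81) - 28/206)/89 - 467/310 = (1/((8 + 3)*(-81)) - 28/206)/89 - 467/310 = (-1/81/11 - 28*1/206)*(1/89) - 467*1/310 = ((1/11)*(-1/81) - 14/103)*(1/89) - 467/310 = (-1/891 - 14/103)*(1/89) - 467/310 = -12577/91773*1/89 - 467/310 = -12577/8167797 - 467/310 = -3818260069/2532017070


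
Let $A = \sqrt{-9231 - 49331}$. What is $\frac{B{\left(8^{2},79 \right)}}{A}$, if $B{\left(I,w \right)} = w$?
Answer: $- \frac{79 i \sqrt{58562}}{58562} \approx - 0.32645 i$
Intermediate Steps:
$A = i \sqrt{58562}$ ($A = \sqrt{-58562} = i \sqrt{58562} \approx 242.0 i$)
$\frac{B{\left(8^{2},79 \right)}}{A} = \frac{79}{i \sqrt{58562}} = 79 \left(- \frac{i \sqrt{58562}}{58562}\right) = - \frac{79 i \sqrt{58562}}{58562}$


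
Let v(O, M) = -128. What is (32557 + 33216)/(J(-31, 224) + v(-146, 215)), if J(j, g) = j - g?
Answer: -65773/383 ≈ -171.73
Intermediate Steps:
(32557 + 33216)/(J(-31, 224) + v(-146, 215)) = (32557 + 33216)/((-31 - 1*224) - 128) = 65773/((-31 - 224) - 128) = 65773/(-255 - 128) = 65773/(-383) = 65773*(-1/383) = -65773/383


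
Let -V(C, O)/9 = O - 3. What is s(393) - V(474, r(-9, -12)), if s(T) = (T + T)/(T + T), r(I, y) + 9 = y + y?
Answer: -323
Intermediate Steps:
r(I, y) = -9 + 2*y (r(I, y) = -9 + (y + y) = -9 + 2*y)
V(C, O) = 27 - 9*O (V(C, O) = -9*(O - 3) = -9*(-3 + O) = 27 - 9*O)
s(T) = 1 (s(T) = (2*T)/((2*T)) = (2*T)*(1/(2*T)) = 1)
s(393) - V(474, r(-9, -12)) = 1 - (27 - 9*(-9 + 2*(-12))) = 1 - (27 - 9*(-9 - 24)) = 1 - (27 - 9*(-33)) = 1 - (27 + 297) = 1 - 1*324 = 1 - 324 = -323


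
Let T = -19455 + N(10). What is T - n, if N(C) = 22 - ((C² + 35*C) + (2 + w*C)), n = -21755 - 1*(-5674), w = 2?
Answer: -3824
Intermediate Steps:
n = -16081 (n = -21755 + 5674 = -16081)
N(C) = 20 - C² - 37*C (N(C) = 22 - ((C² + 35*C) + (2 + 2*C)) = 22 - (2 + C² + 37*C) = 22 + (-2 - C² - 37*C) = 20 - C² - 37*C)
T = -19905 (T = -19455 + (20 - 1*10² - 37*10) = -19455 + (20 - 1*100 - 370) = -19455 + (20 - 100 - 370) = -19455 - 450 = -19905)
T - n = -19905 - 1*(-16081) = -19905 + 16081 = -3824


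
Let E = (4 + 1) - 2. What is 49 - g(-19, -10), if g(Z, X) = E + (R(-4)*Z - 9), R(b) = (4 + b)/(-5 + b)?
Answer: 55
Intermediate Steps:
R(b) = (4 + b)/(-5 + b)
E = 3 (E = 5 - 2 = 3)
g(Z, X) = -6 (g(Z, X) = 3 + (((4 - 4)/(-5 - 4))*Z - 9) = 3 + ((0/(-9))*Z - 9) = 3 + ((-1/9*0)*Z - 9) = 3 + (0*Z - 9) = 3 + (0 - 9) = 3 - 9 = -6)
49 - g(-19, -10) = 49 - 1*(-6) = 49 + 6 = 55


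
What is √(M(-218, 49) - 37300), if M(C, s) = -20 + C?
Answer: 137*I*√2 ≈ 193.75*I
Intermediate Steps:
√(M(-218, 49) - 37300) = √((-20 - 218) - 37300) = √(-238 - 37300) = √(-37538) = 137*I*√2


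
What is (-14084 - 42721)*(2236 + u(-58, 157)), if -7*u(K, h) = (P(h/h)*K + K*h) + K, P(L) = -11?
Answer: -196204470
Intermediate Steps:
u(K, h) = 10*K/7 - K*h/7 (u(K, h) = -((-11*K + K*h) + K)/7 = -(-10*K + K*h)/7 = 10*K/7 - K*h/7)
(-14084 - 42721)*(2236 + u(-58, 157)) = (-14084 - 42721)*(2236 + (⅐)*(-58)*(10 - 1*157)) = -56805*(2236 + (⅐)*(-58)*(10 - 157)) = -56805*(2236 + (⅐)*(-58)*(-147)) = -56805*(2236 + 1218) = -56805*3454 = -196204470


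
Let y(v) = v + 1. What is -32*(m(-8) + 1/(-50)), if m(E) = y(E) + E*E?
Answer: -45584/25 ≈ -1823.4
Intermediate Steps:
y(v) = 1 + v
m(E) = 1 + E + E**2 (m(E) = (1 + E) + E*E = (1 + E) + E**2 = 1 + E + E**2)
-32*(m(-8) + 1/(-50)) = -32*((1 - 8 + (-8)**2) + 1/(-50)) = -32*((1 - 8 + 64) - 1/50) = -32*(57 - 1/50) = -32*2849/50 = -45584/25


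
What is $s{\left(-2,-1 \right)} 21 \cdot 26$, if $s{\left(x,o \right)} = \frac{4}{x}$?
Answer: $-1092$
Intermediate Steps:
$s{\left(-2,-1 \right)} 21 \cdot 26 = \frac{4}{-2} \cdot 21 \cdot 26 = 4 \left(- \frac{1}{2}\right) 21 \cdot 26 = \left(-2\right) 21 \cdot 26 = \left(-42\right) 26 = -1092$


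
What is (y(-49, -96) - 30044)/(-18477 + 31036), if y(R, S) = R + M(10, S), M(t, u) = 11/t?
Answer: -300919/125590 ≈ -2.3960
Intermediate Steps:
y(R, S) = 11/10 + R (y(R, S) = R + 11/10 = 11/10 + R)
(y(-49, -96) - 30044)/(-18477 + 31036) = ((11/10 - 49) - 30044)/(-18477 + 31036) = (-479/10 - 30044)/12559 = -300919/10*1/12559 = -300919/125590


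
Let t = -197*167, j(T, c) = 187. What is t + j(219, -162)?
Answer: -32712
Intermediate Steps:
t = -32899
t + j(219, -162) = -32899 + 187 = -32712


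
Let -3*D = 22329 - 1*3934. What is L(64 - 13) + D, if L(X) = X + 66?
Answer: -18044/3 ≈ -6014.7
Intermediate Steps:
D = -18395/3 (D = -(22329 - 1*3934)/3 = -(22329 - 3934)/3 = -1/3*18395 = -18395/3 ≈ -6131.7)
L(X) = 66 + X
L(64 - 13) + D = (66 + (64 - 13)) - 18395/3 = (66 + 51) - 18395/3 = 117 - 18395/3 = -18044/3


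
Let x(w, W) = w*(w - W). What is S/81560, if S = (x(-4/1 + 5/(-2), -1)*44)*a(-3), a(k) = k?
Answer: -4719/81560 ≈ -0.057859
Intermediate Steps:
S = -4719 (S = (((-4/1 + 5/(-2))*((-4/1 + 5/(-2)) - 1*(-1)))*44)*(-3) = (((-4*1 + 5*(-½))*((-4*1 + 5*(-½)) + 1))*44)*(-3) = (((-4 - 5/2)*((-4 - 5/2) + 1))*44)*(-3) = (-13*(-13/2 + 1)/2*44)*(-3) = (-13/2*(-11/2)*44)*(-3) = ((143/4)*44)*(-3) = 1573*(-3) = -4719)
S/81560 = -4719/81560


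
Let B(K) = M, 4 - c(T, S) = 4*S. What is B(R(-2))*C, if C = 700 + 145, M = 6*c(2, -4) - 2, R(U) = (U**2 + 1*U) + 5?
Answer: 99710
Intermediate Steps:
c(T, S) = 4 - 4*S
R(U) = 5 + U + U**2 (R(U) = (U**2 + U) + 5 = (U + U**2) + 5 = 5 + U + U**2)
M = 118 (M = 6*(4 - 4*(-4)) - 2 = 6*(4 + 16) - 2 = 6*20 - 2 = 120 - 2 = 118)
C = 845
B(K) = 118
B(R(-2))*C = 118*845 = 99710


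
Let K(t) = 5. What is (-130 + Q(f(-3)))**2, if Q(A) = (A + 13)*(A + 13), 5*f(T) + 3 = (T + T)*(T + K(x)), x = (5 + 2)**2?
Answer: 900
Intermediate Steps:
x = 49 (x = 7**2 = 49)
f(T) = -3/5 + 2*T*(5 + T)/5 (f(T) = -3/5 + ((T + T)*(T + 5))/5 = -3/5 + ((2*T)*(5 + T))/5 = -3/5 + (2*T*(5 + T))/5 = -3/5 + 2*T*(5 + T)/5)
Q(A) = (13 + A)**2 (Q(A) = (13 + A)*(13 + A) = (13 + A)**2)
(-130 + Q(f(-3)))**2 = (-130 + (13 + (-3/5 + 2*(-3) + (2/5)*(-3)**2))**2)**2 = (-130 + (13 + (-3/5 - 6 + (2/5)*9))**2)**2 = (-130 + (13 + (-3/5 - 6 + 18/5))**2)**2 = (-130 + (13 - 3)**2)**2 = (-130 + 10**2)**2 = (-130 + 100)**2 = (-30)**2 = 900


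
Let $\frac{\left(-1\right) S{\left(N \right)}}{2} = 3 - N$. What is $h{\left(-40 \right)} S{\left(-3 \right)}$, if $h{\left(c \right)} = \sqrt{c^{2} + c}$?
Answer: $- 24 \sqrt{390} \approx -473.96$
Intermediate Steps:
$S{\left(N \right)} = -6 + 2 N$ ($S{\left(N \right)} = - 2 \left(3 - N\right) = -6 + 2 N$)
$h{\left(c \right)} = \sqrt{c + c^{2}}$
$h{\left(-40 \right)} S{\left(-3 \right)} = \sqrt{- 40 \left(1 - 40\right)} \left(-6 + 2 \left(-3\right)\right) = \sqrt{\left(-40\right) \left(-39\right)} \left(-6 - 6\right) = \sqrt{1560} \left(-12\right) = 2 \sqrt{390} \left(-12\right) = - 24 \sqrt{390}$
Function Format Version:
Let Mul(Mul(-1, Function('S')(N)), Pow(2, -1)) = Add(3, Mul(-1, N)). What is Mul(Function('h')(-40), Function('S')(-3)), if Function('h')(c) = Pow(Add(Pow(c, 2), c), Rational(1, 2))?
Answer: Mul(-24, Pow(390, Rational(1, 2))) ≈ -473.96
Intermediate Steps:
Function('S')(N) = Add(-6, Mul(2, N)) (Function('S')(N) = Mul(-2, Add(3, Mul(-1, N))) = Add(-6, Mul(2, N)))
Function('h')(c) = Pow(Add(c, Pow(c, 2)), Rational(1, 2))
Mul(Function('h')(-40), Function('S')(-3)) = Mul(Pow(Mul(-40, Add(1, -40)), Rational(1, 2)), Add(-6, Mul(2, -3))) = Mul(Pow(Mul(-40, -39), Rational(1, 2)), Add(-6, -6)) = Mul(Pow(1560, Rational(1, 2)), -12) = Mul(Mul(2, Pow(390, Rational(1, 2))), -12) = Mul(-24, Pow(390, Rational(1, 2)))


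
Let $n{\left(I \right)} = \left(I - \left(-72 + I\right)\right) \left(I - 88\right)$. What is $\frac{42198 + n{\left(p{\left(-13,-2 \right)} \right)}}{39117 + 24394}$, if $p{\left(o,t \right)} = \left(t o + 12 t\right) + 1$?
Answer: $\frac{5154}{9073} \approx 0.56806$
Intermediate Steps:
$p{\left(o,t \right)} = 1 + 12 t + o t$ ($p{\left(o,t \right)} = \left(o t + 12 t\right) + 1 = \left(12 t + o t\right) + 1 = 1 + 12 t + o t$)
$n{\left(I \right)} = -6336 + 72 I$ ($n{\left(I \right)} = 72 \left(-88 + I\right) = -6336 + 72 I$)
$\frac{42198 + n{\left(p{\left(-13,-2 \right)} \right)}}{39117 + 24394} = \frac{42198 - \left(6336 - 72 \left(1 + 12 \left(-2\right) - -26\right)\right)}{39117 + 24394} = \frac{42198 - \left(6336 - 72 \left(1 - 24 + 26\right)\right)}{63511} = \left(42198 + \left(-6336 + 72 \cdot 3\right)\right) \frac{1}{63511} = \left(42198 + \left(-6336 + 216\right)\right) \frac{1}{63511} = \left(42198 - 6120\right) \frac{1}{63511} = 36078 \cdot \frac{1}{63511} = \frac{5154}{9073}$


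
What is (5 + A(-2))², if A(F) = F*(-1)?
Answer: 49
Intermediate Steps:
A(F) = -F
(5 + A(-2))² = (5 - 1*(-2))² = (5 + 2)² = 7² = 49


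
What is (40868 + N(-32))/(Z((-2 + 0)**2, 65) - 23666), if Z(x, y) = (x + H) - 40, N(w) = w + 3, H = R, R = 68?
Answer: -13613/7878 ≈ -1.7280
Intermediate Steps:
H = 68
N(w) = 3 + w
Z(x, y) = 28 + x (Z(x, y) = (x + 68) - 40 = (68 + x) - 40 = 28 + x)
(40868 + N(-32))/(Z((-2 + 0)**2, 65) - 23666) = (40868 + (3 - 32))/((28 + (-2 + 0)**2) - 23666) = (40868 - 29)/((28 + (-2)**2) - 23666) = 40839/((28 + 4) - 23666) = 40839/(32 - 23666) = 40839/(-23634) = 40839*(-1/23634) = -13613/7878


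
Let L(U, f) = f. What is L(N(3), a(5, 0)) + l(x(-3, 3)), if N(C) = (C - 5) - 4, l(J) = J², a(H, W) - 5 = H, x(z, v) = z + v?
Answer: 10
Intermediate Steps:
x(z, v) = v + z
a(H, W) = 5 + H
N(C) = -9 + C (N(C) = (-5 + C) - 4 = -9 + C)
L(N(3), a(5, 0)) + l(x(-3, 3)) = (5 + 5) + (3 - 3)² = 10 + 0² = 10 + 0 = 10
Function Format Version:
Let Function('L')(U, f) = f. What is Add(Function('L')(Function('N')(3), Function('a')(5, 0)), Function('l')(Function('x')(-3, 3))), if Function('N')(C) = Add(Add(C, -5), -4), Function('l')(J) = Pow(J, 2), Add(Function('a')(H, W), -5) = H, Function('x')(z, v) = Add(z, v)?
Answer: 10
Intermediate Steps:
Function('x')(z, v) = Add(v, z)
Function('a')(H, W) = Add(5, H)
Function('N')(C) = Add(-9, C) (Function('N')(C) = Add(Add(-5, C), -4) = Add(-9, C))
Add(Function('L')(Function('N')(3), Function('a')(5, 0)), Function('l')(Function('x')(-3, 3))) = Add(Add(5, 5), Pow(Add(3, -3), 2)) = Add(10, Pow(0, 2)) = Add(10, 0) = 10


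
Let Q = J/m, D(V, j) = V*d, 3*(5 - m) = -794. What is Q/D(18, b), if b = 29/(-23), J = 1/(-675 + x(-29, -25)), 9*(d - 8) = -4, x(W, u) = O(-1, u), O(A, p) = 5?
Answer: -3/73716080 ≈ -4.0697e-8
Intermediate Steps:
x(W, u) = 5
m = 809/3 (m = 5 - ⅓*(-794) = 5 + 794/3 = 809/3 ≈ 269.67)
d = 68/9 (d = 8 + (⅑)*(-4) = 8 - 4/9 = 68/9 ≈ 7.5556)
J = -1/670 (J = 1/(-675 + 5) = 1/(-670) = -1/670 ≈ -0.0014925)
b = -29/23 (b = 29*(-1/23) = -29/23 ≈ -1.2609)
D(V, j) = 68*V/9 (D(V, j) = V*(68/9) = 68*V/9)
Q = -3/542030 (Q = -1/(670*809/3) = -1/670*3/809 = -3/542030 ≈ -5.5347e-6)
Q/D(18, b) = -3/(542030*((68/9)*18)) = -3/542030/136 = -3/542030*1/136 = -3/73716080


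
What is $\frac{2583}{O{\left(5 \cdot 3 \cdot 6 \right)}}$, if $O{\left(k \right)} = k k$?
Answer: $\frac{287}{900} \approx 0.31889$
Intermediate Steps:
$O{\left(k \right)} = k^{2}$
$\frac{2583}{O{\left(5 \cdot 3 \cdot 6 \right)}} = \frac{2583}{\left(5 \cdot 3 \cdot 6\right)^{2}} = \frac{2583}{\left(15 \cdot 6\right)^{2}} = \frac{2583}{90^{2}} = \frac{2583}{8100} = 2583 \cdot \frac{1}{8100} = \frac{287}{900}$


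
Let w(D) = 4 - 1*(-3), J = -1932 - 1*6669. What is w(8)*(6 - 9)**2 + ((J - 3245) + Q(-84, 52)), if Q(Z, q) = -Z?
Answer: -11699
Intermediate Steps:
J = -8601 (J = -1932 - 6669 = -8601)
w(D) = 7 (w(D) = 4 + 3 = 7)
w(8)*(6 - 9)**2 + ((J - 3245) + Q(-84, 52)) = 7*(6 - 9)**2 + ((-8601 - 3245) - 1*(-84)) = 7*(-3)**2 + (-11846 + 84) = 7*9 - 11762 = 63 - 11762 = -11699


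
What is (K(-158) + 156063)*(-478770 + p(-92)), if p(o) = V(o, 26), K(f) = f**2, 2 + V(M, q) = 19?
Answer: -86667219331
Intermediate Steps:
V(M, q) = 17 (V(M, q) = -2 + 19 = 17)
p(o) = 17
(K(-158) + 156063)*(-478770 + p(-92)) = ((-158)**2 + 156063)*(-478770 + 17) = (24964 + 156063)*(-478753) = 181027*(-478753) = -86667219331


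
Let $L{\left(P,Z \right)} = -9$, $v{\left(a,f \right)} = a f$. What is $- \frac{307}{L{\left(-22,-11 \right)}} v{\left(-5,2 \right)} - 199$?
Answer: $- \frac{4861}{9} \approx -540.11$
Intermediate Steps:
$- \frac{307}{L{\left(-22,-11 \right)}} v{\left(-5,2 \right)} - 199 = - \frac{307}{-9} \left(\left(-5\right) 2\right) - 199 = \left(-307\right) \left(- \frac{1}{9}\right) \left(-10\right) - 199 = \frac{307}{9} \left(-10\right) - 199 = - \frac{3070}{9} - 199 = - \frac{4861}{9}$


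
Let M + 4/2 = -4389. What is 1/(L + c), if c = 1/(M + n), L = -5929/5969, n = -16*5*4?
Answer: -28119959/27937488 ≈ -1.0065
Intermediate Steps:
n = -320 (n = -80*4 = -320)
L = -5929/5969 (L = -5929*1/5969 = -5929/5969 ≈ -0.99330)
M = -4391 (M = -2 - 4389 = -4391)
c = -1/4711 (c = 1/(-4391 - 320) = 1/(-4711) = -1/4711 ≈ -0.00021227)
1/(L + c) = 1/(-5929/5969 - 1/4711) = 1/(-27937488/28119959) = -28119959/27937488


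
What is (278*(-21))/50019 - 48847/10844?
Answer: -835528455/180802012 ≈ -4.6212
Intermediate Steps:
(278*(-21))/50019 - 48847/10844 = -5838*1/50019 - 48847*1/10844 = -1946/16673 - 48847/10844 = -835528455/180802012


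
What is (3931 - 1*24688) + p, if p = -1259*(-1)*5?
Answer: -14462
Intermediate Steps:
p = 6295 (p = 1259*5 = 6295)
(3931 - 1*24688) + p = (3931 - 1*24688) + 6295 = (3931 - 24688) + 6295 = -20757 + 6295 = -14462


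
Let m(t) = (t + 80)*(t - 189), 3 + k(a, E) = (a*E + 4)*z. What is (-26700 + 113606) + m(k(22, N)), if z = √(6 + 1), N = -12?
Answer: 545322 + 29900*√7 ≈ 6.2443e+5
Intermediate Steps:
z = √7 ≈ 2.6458
k(a, E) = -3 + √7*(4 + E*a) (k(a, E) = -3 + (a*E + 4)*√7 = -3 + (E*a + 4)*√7 = -3 + (4 + E*a)*√7 = -3 + √7*(4 + E*a))
m(t) = (-189 + t)*(80 + t) (m(t) = (80 + t)*(-189 + t) = (-189 + t)*(80 + t))
(-26700 + 113606) + m(k(22, N)) = (-26700 + 113606) + (-15120 + (-3 + 4*√7 - 12*22*√7)² - 109*(-3 + 4*√7 - 12*22*√7)) = 86906 + (-15120 + (-3 + 4*√7 - 264*√7)² - 109*(-3 + 4*√7 - 264*√7)) = 86906 + (-15120 + (-3 - 260*√7)² - 109*(-3 - 260*√7)) = 86906 + (-15120 + (-3 - 260*√7)² + (327 + 28340*√7)) = 86906 + (-14793 + (-3 - 260*√7)² + 28340*√7) = 72113 + (-3 - 260*√7)² + 28340*√7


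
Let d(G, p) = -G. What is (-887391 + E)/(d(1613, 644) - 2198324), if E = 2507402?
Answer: -1620011/2199937 ≈ -0.73639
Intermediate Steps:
(-887391 + E)/(d(1613, 644) - 2198324) = (-887391 + 2507402)/(-1*1613 - 2198324) = 1620011/(-1613 - 2198324) = 1620011/(-2199937) = 1620011*(-1/2199937) = -1620011/2199937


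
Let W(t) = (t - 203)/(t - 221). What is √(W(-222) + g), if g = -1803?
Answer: 4*I*√22103042/443 ≈ 42.45*I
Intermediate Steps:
W(t) = (-203 + t)/(-221 + t)
√(W(-222) + g) = √((-203 - 222)/(-221 - 222) - 1803) = √(-425/(-443) - 1803) = √(-1/443*(-425) - 1803) = √(425/443 - 1803) = √(-798304/443) = 4*I*√22103042/443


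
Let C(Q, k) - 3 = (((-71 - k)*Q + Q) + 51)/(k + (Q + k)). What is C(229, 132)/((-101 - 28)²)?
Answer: -44728/8204013 ≈ -0.0054520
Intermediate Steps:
C(Q, k) = 3 + (51 + Q + Q*(-71 - k))/(Q + 2*k) (C(Q, k) = 3 + (((-71 - k)*Q + Q) + 51)/(k + (Q + k)) = 3 + ((Q*(-71 - k) + Q) + 51)/(Q + 2*k) = 3 + ((Q + Q*(-71 - k)) + 51)/(Q + 2*k) = 3 + (51 + Q + Q*(-71 - k))/(Q + 2*k))
C(229, 132)/((-101 - 28)²) = ((51 - 67*229 + 6*132 - 1*229*132)/(229 + 2*132))/((-101 - 28)²) = ((51 - 15343 + 792 - 30228)/(229 + 264))/((-129)²) = (-44728/493)/16641 = ((1/493)*(-44728))*(1/16641) = -44728/493*1/16641 = -44728/8204013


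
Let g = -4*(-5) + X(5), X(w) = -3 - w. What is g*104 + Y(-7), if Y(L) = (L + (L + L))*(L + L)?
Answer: 1542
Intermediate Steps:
g = 12 (g = -4*(-5) + (-3 - 1*5) = 20 + (-3 - 5) = 20 - 8 = 12)
Y(L) = 6*L² (Y(L) = (L + 2*L)*(2*L) = (3*L)*(2*L) = 6*L²)
g*104 + Y(-7) = 12*104 + 6*(-7)² = 1248 + 6*49 = 1248 + 294 = 1542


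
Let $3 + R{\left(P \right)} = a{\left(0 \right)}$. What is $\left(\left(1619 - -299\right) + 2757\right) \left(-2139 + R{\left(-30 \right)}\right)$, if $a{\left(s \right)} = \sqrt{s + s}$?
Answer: $-10013850$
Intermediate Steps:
$a{\left(s \right)} = \sqrt{2} \sqrt{s}$ ($a{\left(s \right)} = \sqrt{2 s} = \sqrt{2} \sqrt{s}$)
$R{\left(P \right)} = -3$ ($R{\left(P \right)} = -3 + \sqrt{2} \sqrt{0} = -3 + \sqrt{2} \cdot 0 = -3 + 0 = -3$)
$\left(\left(1619 - -299\right) + 2757\right) \left(-2139 + R{\left(-30 \right)}\right) = \left(\left(1619 - -299\right) + 2757\right) \left(-2139 - 3\right) = \left(\left(1619 + 299\right) + 2757\right) \left(-2142\right) = \left(1918 + 2757\right) \left(-2142\right) = 4675 \left(-2142\right) = -10013850$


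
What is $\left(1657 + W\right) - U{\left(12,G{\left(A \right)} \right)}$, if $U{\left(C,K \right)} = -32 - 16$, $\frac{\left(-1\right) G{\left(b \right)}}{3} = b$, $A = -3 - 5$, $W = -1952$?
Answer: $-247$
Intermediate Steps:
$A = -8$
$G{\left(b \right)} = - 3 b$
$U{\left(C,K \right)} = -48$ ($U{\left(C,K \right)} = -32 - 16 = -48$)
$\left(1657 + W\right) - U{\left(12,G{\left(A \right)} \right)} = \left(1657 - 1952\right) - -48 = -295 + 48 = -247$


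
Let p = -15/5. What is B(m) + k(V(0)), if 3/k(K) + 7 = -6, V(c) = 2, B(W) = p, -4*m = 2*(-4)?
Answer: -42/13 ≈ -3.2308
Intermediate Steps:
p = -3 (p = -15*1/5 = -3)
m = 2 (m = -(-4)/2 = -1/4*(-8) = 2)
B(W) = -3
k(K) = -3/13 (k(K) = 3/(-7 - 6) = 3/(-13) = 3*(-1/13) = -3/13)
B(m) + k(V(0)) = -3 - 3/13 = -42/13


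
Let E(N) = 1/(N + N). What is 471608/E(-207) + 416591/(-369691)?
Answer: -10311511847369/52813 ≈ -1.9525e+8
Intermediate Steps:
E(N) = 1/(2*N)
471608/E(-207) + 416591/(-369691) = 471608/(((1/2)/(-207))) + 416591/(-369691) = 471608/(((1/2)*(-1/207))) + 416591*(-1/369691) = 471608/(-1/414) - 59513/52813 = 471608*(-414) - 59513/52813 = -195245712 - 59513/52813 = -10311511847369/52813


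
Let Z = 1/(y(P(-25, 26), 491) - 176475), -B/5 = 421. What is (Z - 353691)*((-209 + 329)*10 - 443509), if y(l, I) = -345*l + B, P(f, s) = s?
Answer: 29340455633380759/187550 ≈ 1.5644e+11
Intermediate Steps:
B = -2105 (B = -5*421 = -2105)
y(l, I) = -2105 - 345*l (y(l, I) = -345*l - 2105 = -2105 - 345*l)
Z = -1/187550 (Z = 1/((-2105 - 345*26) - 176475) = 1/((-2105 - 8970) - 176475) = 1/(-11075 - 176475) = 1/(-187550) = -1/187550 ≈ -5.3319e-6)
(Z - 353691)*((-209 + 329)*10 - 443509) = (-1/187550 - 353691)*((-209 + 329)*10 - 443509) = -66334747051*(120*10 - 443509)/187550 = -66334747051*(1200 - 443509)/187550 = -66334747051/187550*(-442309) = 29340455633380759/187550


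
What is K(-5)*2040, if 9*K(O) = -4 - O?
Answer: 680/3 ≈ 226.67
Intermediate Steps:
K(O) = -4/9 - O/9 (K(O) = (-4 - O)/9 = -4/9 - O/9)
K(-5)*2040 = (-4/9 - 1/9*(-5))*2040 = (-4/9 + 5/9)*2040 = (1/9)*2040 = 680/3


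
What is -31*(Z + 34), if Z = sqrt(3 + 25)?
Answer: -1054 - 62*sqrt(7) ≈ -1218.0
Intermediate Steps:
Z = 2*sqrt(7) (Z = sqrt(28) = 2*sqrt(7) ≈ 5.2915)
-31*(Z + 34) = -31*(2*sqrt(7) + 34) = -31*(34 + 2*sqrt(7)) = -1054 - 62*sqrt(7)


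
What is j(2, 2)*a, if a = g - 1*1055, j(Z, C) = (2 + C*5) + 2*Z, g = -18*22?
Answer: -23216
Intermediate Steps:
g = -396
j(Z, C) = 2 + 2*Z + 5*C (j(Z, C) = (2 + 5*C) + 2*Z = 2 + 2*Z + 5*C)
a = -1451 (a = -396 - 1*1055 = -396 - 1055 = -1451)
j(2, 2)*a = (2 + 2*2 + 5*2)*(-1451) = (2 + 4 + 10)*(-1451) = 16*(-1451) = -23216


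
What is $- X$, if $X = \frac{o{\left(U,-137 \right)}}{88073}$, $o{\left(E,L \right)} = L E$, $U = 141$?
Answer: $\frac{19317}{88073} \approx 0.21933$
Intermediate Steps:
$o{\left(E,L \right)} = E L$
$X = - \frac{19317}{88073}$ ($X = \frac{141 \left(-137\right)}{88073} = \left(-19317\right) \frac{1}{88073} = - \frac{19317}{88073} \approx -0.21933$)
$- X = \left(-1\right) \left(- \frac{19317}{88073}\right) = \frac{19317}{88073}$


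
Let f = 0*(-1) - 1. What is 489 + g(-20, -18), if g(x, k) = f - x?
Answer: 508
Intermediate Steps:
f = -1 (f = 0 - 1 = -1)
g(x, k) = -1 - x
489 + g(-20, -18) = 489 + (-1 - 1*(-20)) = 489 + (-1 + 20) = 489 + 19 = 508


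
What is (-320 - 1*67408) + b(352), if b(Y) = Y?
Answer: -67376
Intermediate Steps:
(-320 - 1*67408) + b(352) = (-320 - 1*67408) + 352 = (-320 - 67408) + 352 = -67728 + 352 = -67376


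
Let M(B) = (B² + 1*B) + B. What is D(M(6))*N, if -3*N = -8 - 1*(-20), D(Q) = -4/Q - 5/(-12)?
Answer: -4/3 ≈ -1.3333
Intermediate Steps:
M(B) = B² + 2*B (M(B) = (B² + B) + B = (B + B²) + B = B² + 2*B)
D(Q) = 5/12 - 4/Q (D(Q) = -4/Q - 5*(-1/12) = -4/Q + 5/12 = 5/12 - 4/Q)
N = -4 (N = -(-8 - 1*(-20))/3 = -(-8 + 20)/3 = -⅓*12 = -4)
D(M(6))*N = (5/12 - 4*1/(6*(2 + 6)))*(-4) = (5/12 - 4/(6*8))*(-4) = (5/12 - 4/48)*(-4) = (5/12 - 4*1/48)*(-4) = (5/12 - 1/12)*(-4) = (⅓)*(-4) = -4/3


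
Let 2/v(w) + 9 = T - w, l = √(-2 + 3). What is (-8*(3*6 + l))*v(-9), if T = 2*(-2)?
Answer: 76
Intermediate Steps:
T = -4
l = 1 (l = √1 = 1)
v(w) = 2/(-13 - w) (v(w) = 2/(-9 + (-4 - w)) = 2/(-13 - w))
(-8*(3*6 + l))*v(-9) = (-8*(3*6 + 1))*(-2/(13 - 9)) = (-8*(18 + 1))*(-2/4) = (-8*19)*(-2*¼) = -152*(-½) = 76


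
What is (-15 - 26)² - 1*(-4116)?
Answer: 5797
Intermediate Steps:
(-15 - 26)² - 1*(-4116) = (-41)² + 4116 = 1681 + 4116 = 5797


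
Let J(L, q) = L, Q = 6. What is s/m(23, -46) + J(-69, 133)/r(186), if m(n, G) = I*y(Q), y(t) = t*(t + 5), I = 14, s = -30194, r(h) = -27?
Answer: -41749/1386 ≈ -30.122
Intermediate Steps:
y(t) = t*(5 + t)
m(n, G) = 924 (m(n, G) = 14*(6*(5 + 6)) = 14*(6*11) = 14*66 = 924)
s/m(23, -46) + J(-69, 133)/r(186) = -30194/924 - 69/(-27) = -30194*1/924 - 69*(-1/27) = -15097/462 + 23/9 = -41749/1386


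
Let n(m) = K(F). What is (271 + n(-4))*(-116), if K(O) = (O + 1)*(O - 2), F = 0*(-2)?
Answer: -31204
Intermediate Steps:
F = 0
K(O) = (1 + O)*(-2 + O)
n(m) = -2 (n(m) = -2 + 0**2 - 1*0 = -2 + 0 + 0 = -2)
(271 + n(-4))*(-116) = (271 - 2)*(-116) = 269*(-116) = -31204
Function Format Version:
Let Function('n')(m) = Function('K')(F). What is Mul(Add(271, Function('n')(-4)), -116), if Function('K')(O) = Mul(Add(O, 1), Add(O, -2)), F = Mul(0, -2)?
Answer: -31204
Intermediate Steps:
F = 0
Function('K')(O) = Mul(Add(1, O), Add(-2, O))
Function('n')(m) = -2 (Function('n')(m) = Add(-2, Pow(0, 2), Mul(-1, 0)) = Add(-2, 0, 0) = -2)
Mul(Add(271, Function('n')(-4)), -116) = Mul(Add(271, -2), -116) = Mul(269, -116) = -31204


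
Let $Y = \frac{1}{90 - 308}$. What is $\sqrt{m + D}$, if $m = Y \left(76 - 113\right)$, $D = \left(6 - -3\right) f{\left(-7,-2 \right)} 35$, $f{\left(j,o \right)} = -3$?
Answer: $\frac{i \sqrt{44902114}}{218} \approx 30.738 i$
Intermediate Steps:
$Y = - \frac{1}{218}$ ($Y = \frac{1}{-218} = - \frac{1}{218} \approx -0.0045872$)
$D = -945$ ($D = \left(6 - -3\right) \left(-3\right) 35 = \left(6 + 3\right) \left(-3\right) 35 = 9 \left(-3\right) 35 = \left(-27\right) 35 = -945$)
$m = \frac{37}{218}$ ($m = - \frac{76 - 113}{218} = \left(- \frac{1}{218}\right) \left(-37\right) = \frac{37}{218} \approx 0.16972$)
$\sqrt{m + D} = \sqrt{\frac{37}{218} - 945} = \sqrt{- \frac{205973}{218}} = \frac{i \sqrt{44902114}}{218}$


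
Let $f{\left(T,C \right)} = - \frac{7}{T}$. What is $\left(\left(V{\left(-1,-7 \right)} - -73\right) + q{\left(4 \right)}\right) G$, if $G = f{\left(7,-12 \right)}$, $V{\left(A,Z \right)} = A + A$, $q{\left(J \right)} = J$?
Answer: $-75$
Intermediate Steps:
$V{\left(A,Z \right)} = 2 A$
$G = -1$ ($G = - \frac{7}{7} = \left(-7\right) \frac{1}{7} = -1$)
$\left(\left(V{\left(-1,-7 \right)} - -73\right) + q{\left(4 \right)}\right) G = \left(\left(2 \left(-1\right) - -73\right) + 4\right) \left(-1\right) = \left(\left(-2 + 73\right) + 4\right) \left(-1\right) = \left(71 + 4\right) \left(-1\right) = 75 \left(-1\right) = -75$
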